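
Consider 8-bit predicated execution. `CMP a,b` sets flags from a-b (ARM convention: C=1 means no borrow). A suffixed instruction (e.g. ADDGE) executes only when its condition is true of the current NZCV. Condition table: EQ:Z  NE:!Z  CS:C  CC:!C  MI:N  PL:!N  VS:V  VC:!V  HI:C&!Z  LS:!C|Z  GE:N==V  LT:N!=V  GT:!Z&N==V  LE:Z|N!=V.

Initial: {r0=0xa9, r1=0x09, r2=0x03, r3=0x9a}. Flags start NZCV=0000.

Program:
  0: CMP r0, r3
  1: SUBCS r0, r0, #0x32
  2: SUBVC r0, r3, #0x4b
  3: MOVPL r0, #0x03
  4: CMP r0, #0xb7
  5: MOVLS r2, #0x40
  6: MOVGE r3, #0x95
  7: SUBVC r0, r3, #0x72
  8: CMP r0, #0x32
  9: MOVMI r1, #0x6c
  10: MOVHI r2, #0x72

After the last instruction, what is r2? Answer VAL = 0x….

VAL = 0x40

0: ✓ CMP  NZCV=0010
1: ✓ SUBCS  r0←0x77
2: ✓ SUBVC  r0←0x4f
3: ✓ MOVPL  r0←0x03
4: ✓ CMP  NZCV=0000
5: ✓ MOVLS  r2←0x40
6: ✓ MOVGE  r3←0x95
7: ✓ SUBVC  r0←0x23
8: ✓ CMP  NZCV=1000
9: ✓ MOVMI  r1←0x6c
10: · MOVHI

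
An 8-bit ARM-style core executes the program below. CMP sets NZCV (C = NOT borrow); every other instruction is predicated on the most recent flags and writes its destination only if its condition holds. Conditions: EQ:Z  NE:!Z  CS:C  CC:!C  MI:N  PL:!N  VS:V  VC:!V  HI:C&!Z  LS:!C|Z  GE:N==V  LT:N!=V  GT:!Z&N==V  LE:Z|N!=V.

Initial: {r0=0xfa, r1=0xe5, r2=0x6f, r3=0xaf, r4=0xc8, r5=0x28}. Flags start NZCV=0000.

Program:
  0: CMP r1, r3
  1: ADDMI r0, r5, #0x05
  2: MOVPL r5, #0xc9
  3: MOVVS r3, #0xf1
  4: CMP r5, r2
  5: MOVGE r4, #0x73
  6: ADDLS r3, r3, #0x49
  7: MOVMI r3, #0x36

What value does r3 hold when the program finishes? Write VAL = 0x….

[0] flags=0010 → (cmp)
[1] flags=0010 MI?F → skip
[2] flags=0010 PL?T → r5=0xc9
[3] flags=0010 VS?F → skip
[4] flags=0011 → (cmp)
[5] flags=0011 GE?F → skip
[6] flags=0011 LS?F → skip
[7] flags=0011 MI?F → skip

VAL = 0xaf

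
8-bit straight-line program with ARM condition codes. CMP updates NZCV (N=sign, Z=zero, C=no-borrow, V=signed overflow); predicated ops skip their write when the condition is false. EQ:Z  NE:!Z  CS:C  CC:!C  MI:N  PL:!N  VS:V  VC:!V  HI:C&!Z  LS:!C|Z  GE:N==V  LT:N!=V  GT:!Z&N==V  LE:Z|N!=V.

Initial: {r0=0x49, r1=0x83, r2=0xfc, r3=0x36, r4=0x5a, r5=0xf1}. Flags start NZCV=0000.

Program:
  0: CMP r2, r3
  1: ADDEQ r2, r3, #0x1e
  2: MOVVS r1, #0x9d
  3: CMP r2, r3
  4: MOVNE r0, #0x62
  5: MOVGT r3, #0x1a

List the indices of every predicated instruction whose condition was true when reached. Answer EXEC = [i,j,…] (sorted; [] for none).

0: ✓ CMP  NZCV=1010
1: · ADDEQ
2: · MOVVS
3: ✓ CMP  NZCV=1010
4: ✓ MOVNE  r0←0x62
5: · MOVGT

EXEC = [4]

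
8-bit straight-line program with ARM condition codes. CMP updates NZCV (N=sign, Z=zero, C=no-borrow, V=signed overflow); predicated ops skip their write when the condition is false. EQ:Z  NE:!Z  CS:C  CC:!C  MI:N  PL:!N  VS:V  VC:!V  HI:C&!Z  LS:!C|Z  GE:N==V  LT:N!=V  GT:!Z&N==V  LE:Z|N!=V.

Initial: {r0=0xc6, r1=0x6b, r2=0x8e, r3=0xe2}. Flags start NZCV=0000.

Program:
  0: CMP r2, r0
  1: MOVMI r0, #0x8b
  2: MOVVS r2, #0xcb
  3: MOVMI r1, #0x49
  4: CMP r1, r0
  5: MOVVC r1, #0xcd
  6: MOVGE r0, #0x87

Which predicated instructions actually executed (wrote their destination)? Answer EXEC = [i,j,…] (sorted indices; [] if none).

EXEC = [1,3,6]

[0] flags=1000 → (cmp)
[1] flags=1000 MI?T → r0=0x8b
[2] flags=1000 VS?F → skip
[3] flags=1000 MI?T → r1=0x49
[4] flags=1001 → (cmp)
[5] flags=1001 VC?F → skip
[6] flags=1001 GE?T → r0=0x87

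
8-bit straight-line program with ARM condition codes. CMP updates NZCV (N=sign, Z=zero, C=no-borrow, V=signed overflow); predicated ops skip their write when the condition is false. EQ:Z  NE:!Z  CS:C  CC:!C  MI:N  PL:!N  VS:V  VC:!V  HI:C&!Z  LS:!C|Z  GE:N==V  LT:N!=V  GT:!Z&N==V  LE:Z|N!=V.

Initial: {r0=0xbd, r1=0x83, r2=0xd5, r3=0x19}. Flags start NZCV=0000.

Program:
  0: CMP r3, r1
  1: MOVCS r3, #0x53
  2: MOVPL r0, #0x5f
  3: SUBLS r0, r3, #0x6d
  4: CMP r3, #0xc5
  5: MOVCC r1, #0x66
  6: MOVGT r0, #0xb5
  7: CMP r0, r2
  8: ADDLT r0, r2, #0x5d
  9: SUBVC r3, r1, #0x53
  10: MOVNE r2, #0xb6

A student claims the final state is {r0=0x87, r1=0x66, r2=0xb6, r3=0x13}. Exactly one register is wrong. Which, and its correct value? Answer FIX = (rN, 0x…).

[0] flags=1001 → (cmp)
[1] flags=1001 CS?F → skip
[2] flags=1001 PL?F → skip
[3] flags=1001 LS?T → r0=0xac
[4] flags=0000 → (cmp)
[5] flags=0000 CC?T → r1=0x66
[6] flags=0000 GT?T → r0=0xb5
[7] flags=1000 → (cmp)
[8] flags=1000 LT?T → r0=0x32
[9] flags=1000 VC?T → r3=0x13
[10] flags=1000 NE?T → r2=0xb6

FIX = (r0, 0x32)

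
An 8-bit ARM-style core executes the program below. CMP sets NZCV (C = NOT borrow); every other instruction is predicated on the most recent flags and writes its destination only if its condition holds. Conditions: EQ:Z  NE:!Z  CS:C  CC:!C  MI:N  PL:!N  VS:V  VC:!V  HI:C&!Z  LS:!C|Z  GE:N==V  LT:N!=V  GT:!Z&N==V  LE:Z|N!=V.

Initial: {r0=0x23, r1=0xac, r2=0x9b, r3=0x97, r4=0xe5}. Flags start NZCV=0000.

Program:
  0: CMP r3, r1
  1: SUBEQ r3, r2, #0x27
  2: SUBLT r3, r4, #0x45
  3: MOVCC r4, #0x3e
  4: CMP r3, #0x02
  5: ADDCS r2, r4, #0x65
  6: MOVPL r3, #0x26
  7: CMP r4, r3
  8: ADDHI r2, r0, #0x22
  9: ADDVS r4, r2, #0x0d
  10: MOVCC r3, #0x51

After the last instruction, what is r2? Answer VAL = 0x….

VAL = 0xa3

[0] flags=1000 → (cmp)
[1] flags=1000 EQ?F → skip
[2] flags=1000 LT?T → r3=0xa0
[3] flags=1000 CC?T → r4=0x3e
[4] flags=1010 → (cmp)
[5] flags=1010 CS?T → r2=0xa3
[6] flags=1010 PL?F → skip
[7] flags=1001 → (cmp)
[8] flags=1001 HI?F → skip
[9] flags=1001 VS?T → r4=0xb0
[10] flags=1001 CC?T → r3=0x51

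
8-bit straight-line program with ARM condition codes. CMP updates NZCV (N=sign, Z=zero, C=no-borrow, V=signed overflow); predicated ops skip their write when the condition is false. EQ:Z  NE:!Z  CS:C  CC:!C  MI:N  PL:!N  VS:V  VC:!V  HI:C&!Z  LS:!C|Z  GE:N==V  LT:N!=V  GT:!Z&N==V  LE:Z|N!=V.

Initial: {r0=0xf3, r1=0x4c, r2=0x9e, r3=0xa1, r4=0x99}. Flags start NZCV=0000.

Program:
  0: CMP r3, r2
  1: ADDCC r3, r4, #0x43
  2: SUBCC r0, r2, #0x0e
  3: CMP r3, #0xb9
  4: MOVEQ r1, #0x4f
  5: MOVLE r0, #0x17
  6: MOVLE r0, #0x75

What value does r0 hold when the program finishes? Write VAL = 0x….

0: ✓ CMP  NZCV=0010
1: · ADDCC
2: · SUBCC
3: ✓ CMP  NZCV=1000
4: · MOVEQ
5: ✓ MOVLE  r0←0x17
6: ✓ MOVLE  r0←0x75

VAL = 0x75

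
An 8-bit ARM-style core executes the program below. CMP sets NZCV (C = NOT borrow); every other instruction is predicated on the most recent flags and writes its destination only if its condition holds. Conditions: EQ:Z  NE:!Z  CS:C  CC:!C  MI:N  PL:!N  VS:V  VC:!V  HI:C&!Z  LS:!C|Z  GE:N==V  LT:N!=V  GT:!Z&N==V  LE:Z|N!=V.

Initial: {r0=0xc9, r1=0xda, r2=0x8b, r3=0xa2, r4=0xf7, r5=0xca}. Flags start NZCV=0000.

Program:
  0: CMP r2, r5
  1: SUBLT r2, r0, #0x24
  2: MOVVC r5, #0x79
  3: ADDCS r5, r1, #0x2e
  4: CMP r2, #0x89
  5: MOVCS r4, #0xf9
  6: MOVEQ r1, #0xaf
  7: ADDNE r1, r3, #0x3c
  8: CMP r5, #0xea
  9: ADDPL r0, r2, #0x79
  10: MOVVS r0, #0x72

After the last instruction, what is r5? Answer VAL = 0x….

VAL = 0x79

0: ✓ CMP  NZCV=1000
1: ✓ SUBLT  r2←0xa5
2: ✓ MOVVC  r5←0x79
3: · ADDCS
4: ✓ CMP  NZCV=0010
5: ✓ MOVCS  r4←0xf9
6: · MOVEQ
7: ✓ ADDNE  r1←0xde
8: ✓ CMP  NZCV=1001
9: · ADDPL
10: ✓ MOVVS  r0←0x72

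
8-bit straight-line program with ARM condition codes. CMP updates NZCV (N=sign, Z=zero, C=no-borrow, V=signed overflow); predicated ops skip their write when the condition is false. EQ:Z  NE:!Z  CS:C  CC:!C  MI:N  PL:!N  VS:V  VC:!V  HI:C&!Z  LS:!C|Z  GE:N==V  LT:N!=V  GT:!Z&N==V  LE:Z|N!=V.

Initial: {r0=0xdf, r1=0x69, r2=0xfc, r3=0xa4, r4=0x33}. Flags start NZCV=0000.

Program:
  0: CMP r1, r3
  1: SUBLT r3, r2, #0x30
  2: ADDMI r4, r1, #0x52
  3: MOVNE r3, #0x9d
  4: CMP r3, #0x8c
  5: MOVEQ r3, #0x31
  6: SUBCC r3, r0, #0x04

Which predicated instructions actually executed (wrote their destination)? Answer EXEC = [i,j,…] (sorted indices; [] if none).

EXEC = [2,3]

0: ✓ CMP  NZCV=1001
1: · SUBLT
2: ✓ ADDMI  r4←0xbb
3: ✓ MOVNE  r3←0x9d
4: ✓ CMP  NZCV=0010
5: · MOVEQ
6: · SUBCC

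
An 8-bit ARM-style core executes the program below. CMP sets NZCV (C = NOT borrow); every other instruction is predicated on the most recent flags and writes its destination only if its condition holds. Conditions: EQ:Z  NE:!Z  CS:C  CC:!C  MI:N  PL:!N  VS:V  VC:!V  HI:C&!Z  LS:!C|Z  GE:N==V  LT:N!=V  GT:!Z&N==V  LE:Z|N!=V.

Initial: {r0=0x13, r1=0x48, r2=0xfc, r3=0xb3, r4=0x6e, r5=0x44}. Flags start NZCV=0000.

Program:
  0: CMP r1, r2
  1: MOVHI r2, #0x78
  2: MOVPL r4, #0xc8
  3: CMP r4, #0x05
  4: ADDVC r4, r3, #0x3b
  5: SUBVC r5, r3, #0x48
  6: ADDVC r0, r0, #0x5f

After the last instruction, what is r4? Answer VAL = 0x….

VAL = 0xee

0: ✓ CMP  NZCV=0000
1: · MOVHI
2: ✓ MOVPL  r4←0xc8
3: ✓ CMP  NZCV=1010
4: ✓ ADDVC  r4←0xee
5: ✓ SUBVC  r5←0x6b
6: ✓ ADDVC  r0←0x72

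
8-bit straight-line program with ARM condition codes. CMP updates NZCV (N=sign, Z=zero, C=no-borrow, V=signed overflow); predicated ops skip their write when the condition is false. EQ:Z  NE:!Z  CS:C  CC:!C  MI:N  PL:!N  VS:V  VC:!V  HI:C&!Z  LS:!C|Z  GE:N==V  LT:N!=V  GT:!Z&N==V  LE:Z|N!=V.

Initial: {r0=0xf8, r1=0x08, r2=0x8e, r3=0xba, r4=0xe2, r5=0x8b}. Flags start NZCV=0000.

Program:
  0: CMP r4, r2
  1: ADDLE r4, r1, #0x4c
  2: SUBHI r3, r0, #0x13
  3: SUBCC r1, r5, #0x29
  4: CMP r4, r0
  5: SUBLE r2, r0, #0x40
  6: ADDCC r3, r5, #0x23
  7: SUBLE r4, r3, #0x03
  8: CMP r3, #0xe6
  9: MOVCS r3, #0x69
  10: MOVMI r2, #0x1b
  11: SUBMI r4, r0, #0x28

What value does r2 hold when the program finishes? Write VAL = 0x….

VAL = 0x1b

0: ✓ CMP  NZCV=0010
1: · ADDLE
2: ✓ SUBHI  r3←0xe5
3: · SUBCC
4: ✓ CMP  NZCV=1000
5: ✓ SUBLE  r2←0xb8
6: ✓ ADDCC  r3←0xae
7: ✓ SUBLE  r4←0xab
8: ✓ CMP  NZCV=1000
9: · MOVCS
10: ✓ MOVMI  r2←0x1b
11: ✓ SUBMI  r4←0xd0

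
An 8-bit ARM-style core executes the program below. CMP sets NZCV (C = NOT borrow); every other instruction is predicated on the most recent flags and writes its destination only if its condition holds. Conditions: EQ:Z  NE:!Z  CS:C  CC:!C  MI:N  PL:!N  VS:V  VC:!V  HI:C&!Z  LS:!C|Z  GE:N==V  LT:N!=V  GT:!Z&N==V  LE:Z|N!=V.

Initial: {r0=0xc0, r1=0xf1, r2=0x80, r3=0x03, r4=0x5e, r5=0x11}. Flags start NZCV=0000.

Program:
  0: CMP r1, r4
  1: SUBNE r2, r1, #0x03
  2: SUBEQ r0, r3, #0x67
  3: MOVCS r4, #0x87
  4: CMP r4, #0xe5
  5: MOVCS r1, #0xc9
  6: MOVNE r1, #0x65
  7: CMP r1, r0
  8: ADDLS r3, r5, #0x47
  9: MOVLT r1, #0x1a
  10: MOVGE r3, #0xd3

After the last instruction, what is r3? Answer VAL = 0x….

VAL = 0xd3

0: ✓ CMP  NZCV=1010
1: ✓ SUBNE  r2←0xee
2: · SUBEQ
3: ✓ MOVCS  r4←0x87
4: ✓ CMP  NZCV=1000
5: · MOVCS
6: ✓ MOVNE  r1←0x65
7: ✓ CMP  NZCV=1001
8: ✓ ADDLS  r3←0x58
9: · MOVLT
10: ✓ MOVGE  r3←0xd3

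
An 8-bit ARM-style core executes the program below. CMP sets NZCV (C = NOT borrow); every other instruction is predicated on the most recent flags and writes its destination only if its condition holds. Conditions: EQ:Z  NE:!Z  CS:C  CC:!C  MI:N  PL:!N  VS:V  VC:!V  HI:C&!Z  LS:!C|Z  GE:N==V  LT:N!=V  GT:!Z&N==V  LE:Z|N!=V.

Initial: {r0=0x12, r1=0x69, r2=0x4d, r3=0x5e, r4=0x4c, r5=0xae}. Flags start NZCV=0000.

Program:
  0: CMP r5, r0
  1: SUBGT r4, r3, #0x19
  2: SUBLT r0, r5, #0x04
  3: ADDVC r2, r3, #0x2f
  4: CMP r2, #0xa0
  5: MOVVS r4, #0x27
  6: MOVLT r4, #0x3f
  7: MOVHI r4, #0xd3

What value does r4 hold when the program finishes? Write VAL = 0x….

[0] flags=1010 → (cmp)
[1] flags=1010 GT?F → skip
[2] flags=1010 LT?T → r0=0xaa
[3] flags=1010 VC?T → r2=0x8d
[4] flags=1000 → (cmp)
[5] flags=1000 VS?F → skip
[6] flags=1000 LT?T → r4=0x3f
[7] flags=1000 HI?F → skip

VAL = 0x3f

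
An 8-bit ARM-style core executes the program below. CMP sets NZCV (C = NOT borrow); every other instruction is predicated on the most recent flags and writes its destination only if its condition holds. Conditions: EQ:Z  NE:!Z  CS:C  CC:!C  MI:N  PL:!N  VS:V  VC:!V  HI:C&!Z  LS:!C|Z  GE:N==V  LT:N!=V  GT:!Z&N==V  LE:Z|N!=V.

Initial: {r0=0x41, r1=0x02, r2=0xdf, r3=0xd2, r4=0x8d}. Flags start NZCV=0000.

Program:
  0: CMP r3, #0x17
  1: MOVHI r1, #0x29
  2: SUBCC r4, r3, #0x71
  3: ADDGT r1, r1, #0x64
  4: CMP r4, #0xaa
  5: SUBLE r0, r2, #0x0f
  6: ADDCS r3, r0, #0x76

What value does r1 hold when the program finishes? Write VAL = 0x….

0: ✓ CMP  NZCV=1010
1: ✓ MOVHI  r1←0x29
2: · SUBCC
3: · ADDGT
4: ✓ CMP  NZCV=1000
5: ✓ SUBLE  r0←0xd0
6: · ADDCS

VAL = 0x29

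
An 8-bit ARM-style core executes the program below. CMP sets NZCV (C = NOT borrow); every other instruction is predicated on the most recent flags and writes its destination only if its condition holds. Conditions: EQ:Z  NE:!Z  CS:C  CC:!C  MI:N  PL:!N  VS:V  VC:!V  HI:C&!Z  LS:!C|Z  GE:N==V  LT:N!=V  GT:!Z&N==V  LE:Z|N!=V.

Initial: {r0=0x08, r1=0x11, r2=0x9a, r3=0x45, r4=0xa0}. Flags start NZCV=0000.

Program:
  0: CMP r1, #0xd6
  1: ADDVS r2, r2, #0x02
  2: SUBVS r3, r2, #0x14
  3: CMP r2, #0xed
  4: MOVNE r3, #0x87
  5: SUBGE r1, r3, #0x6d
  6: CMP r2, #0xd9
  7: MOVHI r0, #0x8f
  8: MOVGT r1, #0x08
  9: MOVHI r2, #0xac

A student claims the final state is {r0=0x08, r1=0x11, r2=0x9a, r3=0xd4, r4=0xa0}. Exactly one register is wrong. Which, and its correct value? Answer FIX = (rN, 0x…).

FIX = (r3, 0x87)

0: ✓ CMP  NZCV=0000
1: · ADDVS
2: · SUBVS
3: ✓ CMP  NZCV=1000
4: ✓ MOVNE  r3←0x87
5: · SUBGE
6: ✓ CMP  NZCV=1000
7: · MOVHI
8: · MOVGT
9: · MOVHI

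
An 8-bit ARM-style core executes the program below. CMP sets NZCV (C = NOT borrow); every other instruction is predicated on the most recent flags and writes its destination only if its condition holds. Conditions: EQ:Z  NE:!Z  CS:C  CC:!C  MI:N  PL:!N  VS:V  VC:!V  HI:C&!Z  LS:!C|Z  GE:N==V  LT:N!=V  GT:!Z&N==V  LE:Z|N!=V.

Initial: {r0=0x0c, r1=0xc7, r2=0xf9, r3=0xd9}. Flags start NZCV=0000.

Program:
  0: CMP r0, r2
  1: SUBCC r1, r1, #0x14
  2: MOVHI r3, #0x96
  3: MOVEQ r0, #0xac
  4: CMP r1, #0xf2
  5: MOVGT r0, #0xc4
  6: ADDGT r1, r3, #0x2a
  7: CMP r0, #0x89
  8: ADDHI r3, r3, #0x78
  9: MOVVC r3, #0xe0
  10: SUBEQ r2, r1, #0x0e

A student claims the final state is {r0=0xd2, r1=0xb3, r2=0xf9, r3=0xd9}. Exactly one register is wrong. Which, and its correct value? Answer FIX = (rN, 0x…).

FIX = (r0, 0x0c)

[0] flags=0000 → (cmp)
[1] flags=0000 CC?T → r1=0xb3
[2] flags=0000 HI?F → skip
[3] flags=0000 EQ?F → skip
[4] flags=1000 → (cmp)
[5] flags=1000 GT?F → skip
[6] flags=1000 GT?F → skip
[7] flags=1001 → (cmp)
[8] flags=1001 HI?F → skip
[9] flags=1001 VC?F → skip
[10] flags=1001 EQ?F → skip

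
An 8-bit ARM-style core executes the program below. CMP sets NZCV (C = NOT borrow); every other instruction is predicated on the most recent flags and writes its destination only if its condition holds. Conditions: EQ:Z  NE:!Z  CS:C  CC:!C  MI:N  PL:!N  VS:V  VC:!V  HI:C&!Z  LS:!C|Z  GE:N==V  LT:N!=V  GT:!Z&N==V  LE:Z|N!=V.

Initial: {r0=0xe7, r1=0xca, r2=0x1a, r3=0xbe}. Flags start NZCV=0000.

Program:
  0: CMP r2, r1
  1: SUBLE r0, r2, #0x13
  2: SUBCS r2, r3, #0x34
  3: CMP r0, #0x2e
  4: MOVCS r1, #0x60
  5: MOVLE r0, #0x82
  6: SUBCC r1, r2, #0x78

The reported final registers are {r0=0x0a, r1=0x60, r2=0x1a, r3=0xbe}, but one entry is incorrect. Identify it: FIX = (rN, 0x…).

FIX = (r0, 0x82)

0: ✓ CMP  NZCV=0000
1: · SUBLE
2: · SUBCS
3: ✓ CMP  NZCV=1010
4: ✓ MOVCS  r1←0x60
5: ✓ MOVLE  r0←0x82
6: · SUBCC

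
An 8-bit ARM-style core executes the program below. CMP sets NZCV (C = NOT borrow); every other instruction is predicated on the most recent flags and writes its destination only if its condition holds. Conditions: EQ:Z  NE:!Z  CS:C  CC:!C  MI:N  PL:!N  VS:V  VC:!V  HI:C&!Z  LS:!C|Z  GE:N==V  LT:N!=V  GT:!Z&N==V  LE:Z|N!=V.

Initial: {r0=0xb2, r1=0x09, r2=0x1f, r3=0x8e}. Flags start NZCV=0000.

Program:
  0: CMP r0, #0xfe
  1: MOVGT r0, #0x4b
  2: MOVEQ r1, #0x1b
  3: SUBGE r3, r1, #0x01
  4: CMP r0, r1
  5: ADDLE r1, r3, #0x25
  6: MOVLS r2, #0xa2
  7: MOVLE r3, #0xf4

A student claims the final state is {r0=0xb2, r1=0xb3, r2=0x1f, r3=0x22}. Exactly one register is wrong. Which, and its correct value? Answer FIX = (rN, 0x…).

0: ✓ CMP  NZCV=1000
1: · MOVGT
2: · MOVEQ
3: · SUBGE
4: ✓ CMP  NZCV=1010
5: ✓ ADDLE  r1←0xb3
6: · MOVLS
7: ✓ MOVLE  r3←0xf4

FIX = (r3, 0xf4)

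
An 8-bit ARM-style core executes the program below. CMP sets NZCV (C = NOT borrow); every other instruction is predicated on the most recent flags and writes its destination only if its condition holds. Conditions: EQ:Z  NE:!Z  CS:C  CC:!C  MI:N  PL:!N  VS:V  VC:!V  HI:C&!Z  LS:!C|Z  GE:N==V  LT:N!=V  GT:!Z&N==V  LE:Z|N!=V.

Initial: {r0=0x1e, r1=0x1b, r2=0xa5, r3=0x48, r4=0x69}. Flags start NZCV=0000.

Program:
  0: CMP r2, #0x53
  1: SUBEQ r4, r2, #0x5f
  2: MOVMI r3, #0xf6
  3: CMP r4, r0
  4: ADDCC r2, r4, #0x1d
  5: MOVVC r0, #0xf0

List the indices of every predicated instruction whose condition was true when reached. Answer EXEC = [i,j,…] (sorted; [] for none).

0: ✓ CMP  NZCV=0011
1: · SUBEQ
2: · MOVMI
3: ✓ CMP  NZCV=0010
4: · ADDCC
5: ✓ MOVVC  r0←0xf0

EXEC = [5]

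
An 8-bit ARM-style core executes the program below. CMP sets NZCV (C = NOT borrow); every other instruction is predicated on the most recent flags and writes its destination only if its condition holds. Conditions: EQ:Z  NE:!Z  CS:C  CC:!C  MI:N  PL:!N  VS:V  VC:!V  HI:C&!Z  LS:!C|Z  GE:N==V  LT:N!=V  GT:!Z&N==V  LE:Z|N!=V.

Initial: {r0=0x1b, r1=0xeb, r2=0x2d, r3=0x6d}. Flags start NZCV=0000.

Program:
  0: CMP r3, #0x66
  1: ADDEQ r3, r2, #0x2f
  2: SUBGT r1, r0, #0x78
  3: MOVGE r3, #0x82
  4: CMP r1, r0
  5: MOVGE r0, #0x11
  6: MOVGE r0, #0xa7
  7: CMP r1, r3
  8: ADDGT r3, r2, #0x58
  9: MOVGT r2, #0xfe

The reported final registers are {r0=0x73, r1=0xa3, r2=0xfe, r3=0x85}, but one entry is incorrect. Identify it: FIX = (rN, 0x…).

FIX = (r0, 0x1b)

0: ✓ CMP  NZCV=0010
1: · ADDEQ
2: ✓ SUBGT  r1←0xa3
3: ✓ MOVGE  r3←0x82
4: ✓ CMP  NZCV=1010
5: · MOVGE
6: · MOVGE
7: ✓ CMP  NZCV=0010
8: ✓ ADDGT  r3←0x85
9: ✓ MOVGT  r2←0xfe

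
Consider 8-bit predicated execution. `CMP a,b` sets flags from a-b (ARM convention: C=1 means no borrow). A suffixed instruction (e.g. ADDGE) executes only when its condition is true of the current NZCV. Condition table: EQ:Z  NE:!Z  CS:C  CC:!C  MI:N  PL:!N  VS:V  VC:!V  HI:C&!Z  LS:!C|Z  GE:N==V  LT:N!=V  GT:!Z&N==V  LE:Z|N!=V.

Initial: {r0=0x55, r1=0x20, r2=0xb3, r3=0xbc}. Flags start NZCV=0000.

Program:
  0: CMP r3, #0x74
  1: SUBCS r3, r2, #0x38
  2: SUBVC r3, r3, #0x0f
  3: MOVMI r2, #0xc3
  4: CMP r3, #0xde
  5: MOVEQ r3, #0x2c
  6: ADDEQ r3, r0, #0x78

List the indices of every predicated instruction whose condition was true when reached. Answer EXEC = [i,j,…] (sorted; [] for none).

0: ✓ CMP  NZCV=0011
1: ✓ SUBCS  r3←0x7b
2: · SUBVC
3: · MOVMI
4: ✓ CMP  NZCV=1001
5: · MOVEQ
6: · ADDEQ

EXEC = [1]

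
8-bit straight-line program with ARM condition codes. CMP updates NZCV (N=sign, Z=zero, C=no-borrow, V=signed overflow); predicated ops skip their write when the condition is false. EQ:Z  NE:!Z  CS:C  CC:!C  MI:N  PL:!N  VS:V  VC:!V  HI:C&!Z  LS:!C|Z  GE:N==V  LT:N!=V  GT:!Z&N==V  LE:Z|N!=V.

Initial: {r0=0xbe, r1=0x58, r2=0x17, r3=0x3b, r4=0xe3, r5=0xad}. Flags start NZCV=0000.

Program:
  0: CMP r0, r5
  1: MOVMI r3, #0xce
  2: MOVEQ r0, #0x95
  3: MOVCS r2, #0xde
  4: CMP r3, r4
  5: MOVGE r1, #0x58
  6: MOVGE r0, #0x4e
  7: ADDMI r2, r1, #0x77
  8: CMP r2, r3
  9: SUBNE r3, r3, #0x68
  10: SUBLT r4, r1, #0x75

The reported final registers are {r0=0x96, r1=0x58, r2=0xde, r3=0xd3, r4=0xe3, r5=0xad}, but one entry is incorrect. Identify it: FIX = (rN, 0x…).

0: ✓ CMP  NZCV=0010
1: · MOVMI
2: · MOVEQ
3: ✓ MOVCS  r2←0xde
4: ✓ CMP  NZCV=0000
5: ✓ MOVGE  r1←0x58
6: ✓ MOVGE  r0←0x4e
7: · ADDMI
8: ✓ CMP  NZCV=1010
9: ✓ SUBNE  r3←0xd3
10: ✓ SUBLT  r4←0xe3

FIX = (r0, 0x4e)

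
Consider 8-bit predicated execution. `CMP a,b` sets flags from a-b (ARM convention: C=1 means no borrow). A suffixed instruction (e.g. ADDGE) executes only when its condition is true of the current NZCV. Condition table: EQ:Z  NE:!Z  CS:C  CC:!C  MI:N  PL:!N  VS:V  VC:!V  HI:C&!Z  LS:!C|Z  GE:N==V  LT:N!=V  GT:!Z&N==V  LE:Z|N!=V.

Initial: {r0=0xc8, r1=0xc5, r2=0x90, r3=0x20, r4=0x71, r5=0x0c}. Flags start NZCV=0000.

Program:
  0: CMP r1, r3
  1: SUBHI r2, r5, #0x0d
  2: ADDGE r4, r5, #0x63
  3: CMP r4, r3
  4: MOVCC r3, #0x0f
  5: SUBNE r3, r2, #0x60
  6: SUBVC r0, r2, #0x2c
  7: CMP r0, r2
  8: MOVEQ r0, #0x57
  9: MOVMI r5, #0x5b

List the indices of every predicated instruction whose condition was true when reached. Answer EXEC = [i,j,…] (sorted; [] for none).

0: ✓ CMP  NZCV=1010
1: ✓ SUBHI  r2←0xff
2: · ADDGE
3: ✓ CMP  NZCV=0010
4: · MOVCC
5: ✓ SUBNE  r3←0x9f
6: ✓ SUBVC  r0←0xd3
7: ✓ CMP  NZCV=1000
8: · MOVEQ
9: ✓ MOVMI  r5←0x5b

EXEC = [1,5,6,9]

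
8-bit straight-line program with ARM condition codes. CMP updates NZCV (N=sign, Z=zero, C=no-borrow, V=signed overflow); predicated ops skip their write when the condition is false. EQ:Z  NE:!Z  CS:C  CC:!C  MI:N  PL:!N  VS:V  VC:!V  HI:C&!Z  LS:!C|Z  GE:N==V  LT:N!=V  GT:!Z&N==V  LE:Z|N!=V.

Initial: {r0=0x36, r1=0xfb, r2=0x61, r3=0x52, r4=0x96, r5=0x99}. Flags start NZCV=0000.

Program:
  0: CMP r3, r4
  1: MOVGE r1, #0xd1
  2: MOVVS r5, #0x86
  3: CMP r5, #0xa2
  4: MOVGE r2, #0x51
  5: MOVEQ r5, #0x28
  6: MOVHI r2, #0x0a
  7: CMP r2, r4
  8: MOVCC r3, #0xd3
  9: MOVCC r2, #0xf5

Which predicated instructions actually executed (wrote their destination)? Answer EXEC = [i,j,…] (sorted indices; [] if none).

0: ✓ CMP  NZCV=1001
1: ✓ MOVGE  r1←0xd1
2: ✓ MOVVS  r5←0x86
3: ✓ CMP  NZCV=1000
4: · MOVGE
5: · MOVEQ
6: · MOVHI
7: ✓ CMP  NZCV=1001
8: ✓ MOVCC  r3←0xd3
9: ✓ MOVCC  r2←0xf5

EXEC = [1,2,8,9]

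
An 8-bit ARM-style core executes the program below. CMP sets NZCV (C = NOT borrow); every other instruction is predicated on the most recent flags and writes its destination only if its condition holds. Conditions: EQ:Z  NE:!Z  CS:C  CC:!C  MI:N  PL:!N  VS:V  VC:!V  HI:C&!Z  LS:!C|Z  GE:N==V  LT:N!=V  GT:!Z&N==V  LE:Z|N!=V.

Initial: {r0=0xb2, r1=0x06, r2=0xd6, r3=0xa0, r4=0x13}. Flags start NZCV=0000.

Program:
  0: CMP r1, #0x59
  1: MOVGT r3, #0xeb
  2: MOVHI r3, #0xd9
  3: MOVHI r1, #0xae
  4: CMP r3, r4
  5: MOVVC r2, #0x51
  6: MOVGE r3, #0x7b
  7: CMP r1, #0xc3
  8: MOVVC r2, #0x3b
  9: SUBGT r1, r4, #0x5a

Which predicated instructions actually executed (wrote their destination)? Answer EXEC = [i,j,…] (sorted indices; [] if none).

0: ✓ CMP  NZCV=1000
1: · MOVGT
2: · MOVHI
3: · MOVHI
4: ✓ CMP  NZCV=1010
5: ✓ MOVVC  r2←0x51
6: · MOVGE
7: ✓ CMP  NZCV=0000
8: ✓ MOVVC  r2←0x3b
9: ✓ SUBGT  r1←0xb9

EXEC = [5,8,9]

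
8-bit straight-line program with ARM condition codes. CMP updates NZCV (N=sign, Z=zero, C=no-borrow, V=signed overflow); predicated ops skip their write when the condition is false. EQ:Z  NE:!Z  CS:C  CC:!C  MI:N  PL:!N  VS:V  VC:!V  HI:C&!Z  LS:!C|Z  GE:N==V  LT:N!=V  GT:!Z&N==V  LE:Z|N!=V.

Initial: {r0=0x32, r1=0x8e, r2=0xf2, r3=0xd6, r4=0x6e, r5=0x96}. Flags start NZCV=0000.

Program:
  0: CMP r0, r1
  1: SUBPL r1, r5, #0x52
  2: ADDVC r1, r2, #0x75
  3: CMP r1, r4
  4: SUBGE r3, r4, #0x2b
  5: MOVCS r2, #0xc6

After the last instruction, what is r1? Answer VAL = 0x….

VAL = 0x8e

[0] flags=1001 → (cmp)
[1] flags=1001 PL?F → skip
[2] flags=1001 VC?F → skip
[3] flags=0011 → (cmp)
[4] flags=0011 GE?F → skip
[5] flags=0011 CS?T → r2=0xc6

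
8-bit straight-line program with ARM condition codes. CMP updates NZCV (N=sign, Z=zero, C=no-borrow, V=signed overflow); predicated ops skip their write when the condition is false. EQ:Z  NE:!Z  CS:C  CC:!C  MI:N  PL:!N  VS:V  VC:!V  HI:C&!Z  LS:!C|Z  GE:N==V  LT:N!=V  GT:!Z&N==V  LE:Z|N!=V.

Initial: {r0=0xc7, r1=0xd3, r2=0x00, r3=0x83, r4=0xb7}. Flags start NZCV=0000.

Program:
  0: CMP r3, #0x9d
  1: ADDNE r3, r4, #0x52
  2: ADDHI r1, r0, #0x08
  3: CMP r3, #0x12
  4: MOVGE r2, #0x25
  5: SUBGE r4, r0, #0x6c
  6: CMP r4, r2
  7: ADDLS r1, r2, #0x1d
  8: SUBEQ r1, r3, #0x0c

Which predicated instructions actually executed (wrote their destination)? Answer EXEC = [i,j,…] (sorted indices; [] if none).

EXEC = [1]

0: ✓ CMP  NZCV=1000
1: ✓ ADDNE  r3←0x09
2: · ADDHI
3: ✓ CMP  NZCV=1000
4: · MOVGE
5: · SUBGE
6: ✓ CMP  NZCV=1010
7: · ADDLS
8: · SUBEQ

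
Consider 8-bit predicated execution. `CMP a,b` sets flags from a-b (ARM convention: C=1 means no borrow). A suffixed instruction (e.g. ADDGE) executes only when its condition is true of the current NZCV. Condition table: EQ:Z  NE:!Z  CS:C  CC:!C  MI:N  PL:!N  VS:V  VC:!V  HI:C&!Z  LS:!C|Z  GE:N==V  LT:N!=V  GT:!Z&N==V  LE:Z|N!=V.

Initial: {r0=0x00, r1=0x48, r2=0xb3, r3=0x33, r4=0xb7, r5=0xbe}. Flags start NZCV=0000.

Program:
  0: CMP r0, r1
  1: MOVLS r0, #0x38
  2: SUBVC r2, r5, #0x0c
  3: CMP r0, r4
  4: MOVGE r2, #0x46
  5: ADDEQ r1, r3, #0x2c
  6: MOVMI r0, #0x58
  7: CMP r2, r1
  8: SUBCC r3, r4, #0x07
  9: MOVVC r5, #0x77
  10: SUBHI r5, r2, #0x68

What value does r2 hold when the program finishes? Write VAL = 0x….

0: ✓ CMP  NZCV=1000
1: ✓ MOVLS  r0←0x38
2: ✓ SUBVC  r2←0xb2
3: ✓ CMP  NZCV=1001
4: ✓ MOVGE  r2←0x46
5: · ADDEQ
6: ✓ MOVMI  r0←0x58
7: ✓ CMP  NZCV=1000
8: ✓ SUBCC  r3←0xb0
9: ✓ MOVVC  r5←0x77
10: · SUBHI

VAL = 0x46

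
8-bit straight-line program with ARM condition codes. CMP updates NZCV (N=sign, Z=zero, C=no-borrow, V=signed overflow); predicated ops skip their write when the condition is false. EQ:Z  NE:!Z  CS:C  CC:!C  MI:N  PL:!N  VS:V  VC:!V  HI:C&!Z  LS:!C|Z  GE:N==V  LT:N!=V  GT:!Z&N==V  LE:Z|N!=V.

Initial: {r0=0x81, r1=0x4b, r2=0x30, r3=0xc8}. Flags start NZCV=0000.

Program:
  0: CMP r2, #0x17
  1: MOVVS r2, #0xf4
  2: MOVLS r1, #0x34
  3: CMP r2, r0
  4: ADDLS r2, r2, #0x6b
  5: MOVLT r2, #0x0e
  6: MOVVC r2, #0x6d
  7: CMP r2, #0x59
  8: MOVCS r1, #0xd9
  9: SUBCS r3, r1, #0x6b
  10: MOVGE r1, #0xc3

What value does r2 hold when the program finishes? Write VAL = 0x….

0: ✓ CMP  NZCV=0010
1: · MOVVS
2: · MOVLS
3: ✓ CMP  NZCV=1001
4: ✓ ADDLS  r2←0x9b
5: · MOVLT
6: · MOVVC
7: ✓ CMP  NZCV=0011
8: ✓ MOVCS  r1←0xd9
9: ✓ SUBCS  r3←0x6e
10: · MOVGE

VAL = 0x9b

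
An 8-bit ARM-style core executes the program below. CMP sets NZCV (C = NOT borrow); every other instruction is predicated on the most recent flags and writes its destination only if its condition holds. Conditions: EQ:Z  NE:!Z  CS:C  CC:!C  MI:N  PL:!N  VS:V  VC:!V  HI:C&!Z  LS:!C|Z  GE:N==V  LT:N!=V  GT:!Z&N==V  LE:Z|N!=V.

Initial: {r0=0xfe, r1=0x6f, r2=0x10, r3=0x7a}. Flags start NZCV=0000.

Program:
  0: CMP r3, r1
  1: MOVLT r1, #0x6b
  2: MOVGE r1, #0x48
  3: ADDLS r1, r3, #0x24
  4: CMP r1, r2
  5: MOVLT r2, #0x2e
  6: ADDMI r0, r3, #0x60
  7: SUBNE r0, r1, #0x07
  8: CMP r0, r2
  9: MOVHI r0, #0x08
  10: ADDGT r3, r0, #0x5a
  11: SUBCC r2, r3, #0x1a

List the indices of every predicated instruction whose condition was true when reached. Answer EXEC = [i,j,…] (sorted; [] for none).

EXEC = [2,7,9,10]

[0] flags=0010 → (cmp)
[1] flags=0010 LT?F → skip
[2] flags=0010 GE?T → r1=0x48
[3] flags=0010 LS?F → skip
[4] flags=0010 → (cmp)
[5] flags=0010 LT?F → skip
[6] flags=0010 MI?F → skip
[7] flags=0010 NE?T → r0=0x41
[8] flags=0010 → (cmp)
[9] flags=0010 HI?T → r0=0x08
[10] flags=0010 GT?T → r3=0x62
[11] flags=0010 CC?F → skip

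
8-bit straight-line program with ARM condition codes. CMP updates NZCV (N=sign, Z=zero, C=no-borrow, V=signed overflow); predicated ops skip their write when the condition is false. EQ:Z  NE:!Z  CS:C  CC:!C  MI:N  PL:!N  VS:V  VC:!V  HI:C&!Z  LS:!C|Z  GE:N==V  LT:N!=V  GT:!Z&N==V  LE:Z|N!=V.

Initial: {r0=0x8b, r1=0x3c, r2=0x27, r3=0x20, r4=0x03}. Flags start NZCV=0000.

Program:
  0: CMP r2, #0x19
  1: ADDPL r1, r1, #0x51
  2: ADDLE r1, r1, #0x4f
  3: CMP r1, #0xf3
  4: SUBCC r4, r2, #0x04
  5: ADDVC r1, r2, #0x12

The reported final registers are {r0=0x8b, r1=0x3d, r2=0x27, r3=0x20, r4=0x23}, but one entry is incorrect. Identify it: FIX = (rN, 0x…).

[0] flags=0010 → (cmp)
[1] flags=0010 PL?T → r1=0x8d
[2] flags=0010 LE?F → skip
[3] flags=1000 → (cmp)
[4] flags=1000 CC?T → r4=0x23
[5] flags=1000 VC?T → r1=0x39

FIX = (r1, 0x39)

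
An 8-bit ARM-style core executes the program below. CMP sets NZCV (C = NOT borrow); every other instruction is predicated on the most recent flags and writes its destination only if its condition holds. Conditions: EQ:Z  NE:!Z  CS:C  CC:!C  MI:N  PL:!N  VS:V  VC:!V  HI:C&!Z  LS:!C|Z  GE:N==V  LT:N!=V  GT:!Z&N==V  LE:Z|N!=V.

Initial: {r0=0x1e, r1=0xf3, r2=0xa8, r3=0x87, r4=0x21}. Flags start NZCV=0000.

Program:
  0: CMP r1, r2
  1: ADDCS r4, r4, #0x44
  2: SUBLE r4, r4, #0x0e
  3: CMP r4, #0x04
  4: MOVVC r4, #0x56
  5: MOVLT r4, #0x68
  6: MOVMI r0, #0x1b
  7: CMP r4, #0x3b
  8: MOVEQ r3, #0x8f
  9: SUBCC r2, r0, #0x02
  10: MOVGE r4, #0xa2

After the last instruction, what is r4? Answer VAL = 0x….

VAL = 0xa2

0: ✓ CMP  NZCV=0010
1: ✓ ADDCS  r4←0x65
2: · SUBLE
3: ✓ CMP  NZCV=0010
4: ✓ MOVVC  r4←0x56
5: · MOVLT
6: · MOVMI
7: ✓ CMP  NZCV=0010
8: · MOVEQ
9: · SUBCC
10: ✓ MOVGE  r4←0xa2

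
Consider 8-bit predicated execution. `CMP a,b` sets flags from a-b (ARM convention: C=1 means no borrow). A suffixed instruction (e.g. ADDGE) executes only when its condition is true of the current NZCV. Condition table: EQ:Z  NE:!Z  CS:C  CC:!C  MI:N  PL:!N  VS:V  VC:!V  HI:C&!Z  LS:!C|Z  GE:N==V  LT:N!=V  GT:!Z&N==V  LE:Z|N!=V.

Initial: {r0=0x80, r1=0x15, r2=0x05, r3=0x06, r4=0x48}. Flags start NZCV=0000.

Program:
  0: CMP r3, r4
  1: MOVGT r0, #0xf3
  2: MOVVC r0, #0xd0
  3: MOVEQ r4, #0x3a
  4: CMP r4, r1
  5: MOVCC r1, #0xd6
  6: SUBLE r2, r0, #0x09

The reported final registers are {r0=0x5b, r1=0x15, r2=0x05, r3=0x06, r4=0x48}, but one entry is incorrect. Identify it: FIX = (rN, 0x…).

[0] flags=1000 → (cmp)
[1] flags=1000 GT?F → skip
[2] flags=1000 VC?T → r0=0xd0
[3] flags=1000 EQ?F → skip
[4] flags=0010 → (cmp)
[5] flags=0010 CC?F → skip
[6] flags=0010 LE?F → skip

FIX = (r0, 0xd0)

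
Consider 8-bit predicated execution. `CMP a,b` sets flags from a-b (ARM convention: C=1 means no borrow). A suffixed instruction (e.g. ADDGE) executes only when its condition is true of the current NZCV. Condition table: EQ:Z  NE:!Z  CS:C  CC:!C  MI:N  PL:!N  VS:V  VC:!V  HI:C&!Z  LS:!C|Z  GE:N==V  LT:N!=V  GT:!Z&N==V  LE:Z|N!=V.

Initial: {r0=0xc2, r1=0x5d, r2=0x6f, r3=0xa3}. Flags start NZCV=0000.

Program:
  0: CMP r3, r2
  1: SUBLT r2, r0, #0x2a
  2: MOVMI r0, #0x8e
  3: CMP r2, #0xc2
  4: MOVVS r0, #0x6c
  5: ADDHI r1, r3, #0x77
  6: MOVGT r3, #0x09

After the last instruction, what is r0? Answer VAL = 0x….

VAL = 0xc2

[0] flags=0011 → (cmp)
[1] flags=0011 LT?T → r2=0x98
[2] flags=0011 MI?F → skip
[3] flags=1000 → (cmp)
[4] flags=1000 VS?F → skip
[5] flags=1000 HI?F → skip
[6] flags=1000 GT?F → skip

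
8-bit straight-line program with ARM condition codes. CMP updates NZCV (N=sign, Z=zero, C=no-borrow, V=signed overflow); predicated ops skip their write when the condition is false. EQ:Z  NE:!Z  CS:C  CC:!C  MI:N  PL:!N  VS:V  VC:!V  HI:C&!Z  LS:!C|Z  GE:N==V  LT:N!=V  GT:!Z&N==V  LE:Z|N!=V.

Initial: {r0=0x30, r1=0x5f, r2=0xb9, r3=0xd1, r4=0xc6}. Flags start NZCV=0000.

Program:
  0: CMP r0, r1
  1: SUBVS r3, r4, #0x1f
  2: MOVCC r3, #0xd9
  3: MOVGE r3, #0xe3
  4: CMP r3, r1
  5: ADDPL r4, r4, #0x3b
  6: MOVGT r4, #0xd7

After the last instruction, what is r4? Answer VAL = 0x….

VAL = 0x01

0: ✓ CMP  NZCV=1000
1: · SUBVS
2: ✓ MOVCC  r3←0xd9
3: · MOVGE
4: ✓ CMP  NZCV=0011
5: ✓ ADDPL  r4←0x01
6: · MOVGT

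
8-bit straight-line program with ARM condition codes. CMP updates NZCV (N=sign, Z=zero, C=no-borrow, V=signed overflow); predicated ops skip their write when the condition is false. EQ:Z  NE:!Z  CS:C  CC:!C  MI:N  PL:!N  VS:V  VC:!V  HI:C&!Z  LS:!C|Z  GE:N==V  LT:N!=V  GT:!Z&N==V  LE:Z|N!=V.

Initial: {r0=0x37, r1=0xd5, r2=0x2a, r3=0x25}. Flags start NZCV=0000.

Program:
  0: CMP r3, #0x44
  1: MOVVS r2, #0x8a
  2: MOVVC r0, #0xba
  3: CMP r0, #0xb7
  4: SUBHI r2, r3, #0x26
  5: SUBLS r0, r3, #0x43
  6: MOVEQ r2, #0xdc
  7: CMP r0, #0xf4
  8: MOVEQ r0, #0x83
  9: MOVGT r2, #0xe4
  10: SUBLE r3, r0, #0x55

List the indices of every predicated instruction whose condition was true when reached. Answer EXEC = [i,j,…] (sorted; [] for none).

[0] flags=1000 → (cmp)
[1] flags=1000 VS?F → skip
[2] flags=1000 VC?T → r0=0xba
[3] flags=0010 → (cmp)
[4] flags=0010 HI?T → r2=0xff
[5] flags=0010 LS?F → skip
[6] flags=0010 EQ?F → skip
[7] flags=1000 → (cmp)
[8] flags=1000 EQ?F → skip
[9] flags=1000 GT?F → skip
[10] flags=1000 LE?T → r3=0x65

EXEC = [2,4,10]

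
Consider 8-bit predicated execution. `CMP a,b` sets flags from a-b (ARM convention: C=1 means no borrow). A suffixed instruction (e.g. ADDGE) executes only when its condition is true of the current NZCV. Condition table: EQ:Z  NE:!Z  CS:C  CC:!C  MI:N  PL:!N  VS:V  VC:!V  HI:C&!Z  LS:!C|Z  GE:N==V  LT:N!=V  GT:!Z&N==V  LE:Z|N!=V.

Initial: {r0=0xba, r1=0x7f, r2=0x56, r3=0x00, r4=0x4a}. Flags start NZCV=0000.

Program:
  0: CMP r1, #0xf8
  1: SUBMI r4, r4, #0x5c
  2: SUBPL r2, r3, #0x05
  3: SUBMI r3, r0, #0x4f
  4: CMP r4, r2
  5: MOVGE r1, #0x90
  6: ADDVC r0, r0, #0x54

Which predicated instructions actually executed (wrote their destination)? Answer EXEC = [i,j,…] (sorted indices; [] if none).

EXEC = [1,3,6]

0: ✓ CMP  NZCV=1001
1: ✓ SUBMI  r4←0xee
2: · SUBPL
3: ✓ SUBMI  r3←0x6b
4: ✓ CMP  NZCV=1010
5: · MOVGE
6: ✓ ADDVC  r0←0x0e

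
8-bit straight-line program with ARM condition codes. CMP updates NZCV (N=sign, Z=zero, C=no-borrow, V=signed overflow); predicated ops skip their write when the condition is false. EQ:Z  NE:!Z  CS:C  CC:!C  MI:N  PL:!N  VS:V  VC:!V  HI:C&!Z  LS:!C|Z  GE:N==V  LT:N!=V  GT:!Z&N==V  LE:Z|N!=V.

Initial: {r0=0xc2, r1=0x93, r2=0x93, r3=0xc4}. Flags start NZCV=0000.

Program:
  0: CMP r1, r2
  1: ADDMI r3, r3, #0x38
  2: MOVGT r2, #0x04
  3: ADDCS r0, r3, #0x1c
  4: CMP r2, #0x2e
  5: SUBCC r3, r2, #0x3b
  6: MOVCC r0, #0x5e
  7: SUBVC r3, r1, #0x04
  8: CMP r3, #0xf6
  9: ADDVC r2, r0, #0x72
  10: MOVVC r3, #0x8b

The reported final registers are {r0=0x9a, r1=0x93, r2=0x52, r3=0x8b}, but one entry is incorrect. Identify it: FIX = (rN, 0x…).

0: ✓ CMP  NZCV=0110
1: · ADDMI
2: · MOVGT
3: ✓ ADDCS  r0←0xe0
4: ✓ CMP  NZCV=0011
5: · SUBCC
6: · MOVCC
7: · SUBVC
8: ✓ CMP  NZCV=1000
9: ✓ ADDVC  r2←0x52
10: ✓ MOVVC  r3←0x8b

FIX = (r0, 0xe0)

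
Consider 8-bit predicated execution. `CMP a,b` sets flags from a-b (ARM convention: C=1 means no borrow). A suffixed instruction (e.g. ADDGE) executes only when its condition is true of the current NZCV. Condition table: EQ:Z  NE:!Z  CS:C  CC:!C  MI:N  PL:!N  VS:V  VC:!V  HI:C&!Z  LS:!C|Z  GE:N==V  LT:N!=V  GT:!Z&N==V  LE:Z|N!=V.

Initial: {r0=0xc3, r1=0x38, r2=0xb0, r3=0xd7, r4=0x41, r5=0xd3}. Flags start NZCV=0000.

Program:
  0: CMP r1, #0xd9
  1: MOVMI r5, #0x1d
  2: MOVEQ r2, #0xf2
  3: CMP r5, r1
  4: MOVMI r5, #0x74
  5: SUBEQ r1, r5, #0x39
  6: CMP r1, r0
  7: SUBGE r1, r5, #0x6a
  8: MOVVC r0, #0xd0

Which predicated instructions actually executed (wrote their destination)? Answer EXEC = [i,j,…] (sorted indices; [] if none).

EXEC = [4,7,8]

[0] flags=0000 → (cmp)
[1] flags=0000 MI?F → skip
[2] flags=0000 EQ?F → skip
[3] flags=1010 → (cmp)
[4] flags=1010 MI?T → r5=0x74
[5] flags=1010 EQ?F → skip
[6] flags=0000 → (cmp)
[7] flags=0000 GE?T → r1=0x0a
[8] flags=0000 VC?T → r0=0xd0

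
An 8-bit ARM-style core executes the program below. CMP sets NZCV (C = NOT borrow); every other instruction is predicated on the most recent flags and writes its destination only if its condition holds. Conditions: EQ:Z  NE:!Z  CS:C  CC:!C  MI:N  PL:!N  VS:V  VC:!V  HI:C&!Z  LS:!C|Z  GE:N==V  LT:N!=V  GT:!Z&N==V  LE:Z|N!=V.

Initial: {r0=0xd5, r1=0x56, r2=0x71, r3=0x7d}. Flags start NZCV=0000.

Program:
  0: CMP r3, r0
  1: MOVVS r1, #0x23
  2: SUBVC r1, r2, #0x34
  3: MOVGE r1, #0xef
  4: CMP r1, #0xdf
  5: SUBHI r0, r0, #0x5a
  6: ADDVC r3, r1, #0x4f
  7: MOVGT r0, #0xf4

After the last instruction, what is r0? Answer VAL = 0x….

VAL = 0xf4

[0] flags=1001 → (cmp)
[1] flags=1001 VS?T → r1=0x23
[2] flags=1001 VC?F → skip
[3] flags=1001 GE?T → r1=0xef
[4] flags=0010 → (cmp)
[5] flags=0010 HI?T → r0=0x7b
[6] flags=0010 VC?T → r3=0x3e
[7] flags=0010 GT?T → r0=0xf4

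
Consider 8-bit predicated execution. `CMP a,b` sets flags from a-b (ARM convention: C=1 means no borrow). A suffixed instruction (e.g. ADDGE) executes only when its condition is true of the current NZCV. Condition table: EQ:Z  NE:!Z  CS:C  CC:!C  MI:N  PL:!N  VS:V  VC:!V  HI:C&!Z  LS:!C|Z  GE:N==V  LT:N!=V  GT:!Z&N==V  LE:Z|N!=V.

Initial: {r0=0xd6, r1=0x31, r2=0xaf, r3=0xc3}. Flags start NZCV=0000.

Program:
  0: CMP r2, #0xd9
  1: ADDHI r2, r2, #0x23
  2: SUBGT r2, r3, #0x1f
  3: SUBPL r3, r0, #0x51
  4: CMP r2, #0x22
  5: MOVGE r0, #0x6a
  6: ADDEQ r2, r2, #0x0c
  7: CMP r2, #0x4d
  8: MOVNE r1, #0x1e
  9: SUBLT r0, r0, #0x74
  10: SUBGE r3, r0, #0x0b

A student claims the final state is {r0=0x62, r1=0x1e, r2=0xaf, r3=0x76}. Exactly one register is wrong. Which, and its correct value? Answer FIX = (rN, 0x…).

FIX = (r3, 0xc3)

0: ✓ CMP  NZCV=1000
1: · ADDHI
2: · SUBGT
3: · SUBPL
4: ✓ CMP  NZCV=1010
5: · MOVGE
6: · ADDEQ
7: ✓ CMP  NZCV=0011
8: ✓ MOVNE  r1←0x1e
9: ✓ SUBLT  r0←0x62
10: · SUBGE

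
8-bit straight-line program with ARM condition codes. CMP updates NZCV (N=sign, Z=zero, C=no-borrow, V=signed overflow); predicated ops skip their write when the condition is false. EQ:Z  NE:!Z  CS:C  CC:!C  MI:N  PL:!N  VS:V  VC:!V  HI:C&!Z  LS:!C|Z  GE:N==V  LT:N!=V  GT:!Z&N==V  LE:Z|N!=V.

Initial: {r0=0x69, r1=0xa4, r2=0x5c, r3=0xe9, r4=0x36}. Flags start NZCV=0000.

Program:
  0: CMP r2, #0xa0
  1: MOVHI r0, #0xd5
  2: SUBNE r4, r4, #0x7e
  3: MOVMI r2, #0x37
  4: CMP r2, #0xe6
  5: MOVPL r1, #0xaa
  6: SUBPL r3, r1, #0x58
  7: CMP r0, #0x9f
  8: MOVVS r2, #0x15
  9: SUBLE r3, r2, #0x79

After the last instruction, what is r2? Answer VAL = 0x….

0: ✓ CMP  NZCV=1001
1: · MOVHI
2: ✓ SUBNE  r4←0xb8
3: ✓ MOVMI  r2←0x37
4: ✓ CMP  NZCV=0000
5: ✓ MOVPL  r1←0xaa
6: ✓ SUBPL  r3←0x52
7: ✓ CMP  NZCV=1001
8: ✓ MOVVS  r2←0x15
9: · SUBLE

VAL = 0x15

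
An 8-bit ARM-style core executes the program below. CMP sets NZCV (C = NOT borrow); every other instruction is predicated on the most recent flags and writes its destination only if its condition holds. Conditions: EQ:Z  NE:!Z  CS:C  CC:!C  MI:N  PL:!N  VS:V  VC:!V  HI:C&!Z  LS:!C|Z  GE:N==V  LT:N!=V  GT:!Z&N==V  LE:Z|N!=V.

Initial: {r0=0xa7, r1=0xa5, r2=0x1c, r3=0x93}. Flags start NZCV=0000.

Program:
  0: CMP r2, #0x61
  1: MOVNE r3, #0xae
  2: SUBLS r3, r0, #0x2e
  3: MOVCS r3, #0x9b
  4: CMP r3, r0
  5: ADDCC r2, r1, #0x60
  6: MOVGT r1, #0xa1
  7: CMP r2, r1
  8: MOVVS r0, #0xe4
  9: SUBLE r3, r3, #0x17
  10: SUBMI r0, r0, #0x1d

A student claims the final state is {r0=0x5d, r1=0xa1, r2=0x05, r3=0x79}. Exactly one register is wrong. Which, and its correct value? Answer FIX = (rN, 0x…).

FIX = (r0, 0xa7)

[0] flags=1000 → (cmp)
[1] flags=1000 NE?T → r3=0xae
[2] flags=1000 LS?T → r3=0x79
[3] flags=1000 CS?F → skip
[4] flags=1001 → (cmp)
[5] flags=1001 CC?T → r2=0x05
[6] flags=1001 GT?T → r1=0xa1
[7] flags=0000 → (cmp)
[8] flags=0000 VS?F → skip
[9] flags=0000 LE?F → skip
[10] flags=0000 MI?F → skip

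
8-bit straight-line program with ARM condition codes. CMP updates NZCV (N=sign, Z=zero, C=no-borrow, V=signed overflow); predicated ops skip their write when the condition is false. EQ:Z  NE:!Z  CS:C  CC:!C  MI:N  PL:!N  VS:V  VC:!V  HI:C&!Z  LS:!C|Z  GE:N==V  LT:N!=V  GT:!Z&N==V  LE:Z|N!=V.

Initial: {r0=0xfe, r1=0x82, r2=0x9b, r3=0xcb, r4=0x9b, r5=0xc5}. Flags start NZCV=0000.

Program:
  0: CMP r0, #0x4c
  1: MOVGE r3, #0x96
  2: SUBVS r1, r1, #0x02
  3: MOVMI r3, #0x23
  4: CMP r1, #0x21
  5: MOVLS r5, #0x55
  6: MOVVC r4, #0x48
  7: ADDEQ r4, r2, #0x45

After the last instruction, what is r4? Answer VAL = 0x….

0: ✓ CMP  NZCV=1010
1: · MOVGE
2: · SUBVS
3: ✓ MOVMI  r3←0x23
4: ✓ CMP  NZCV=0011
5: · MOVLS
6: · MOVVC
7: · ADDEQ

VAL = 0x9b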